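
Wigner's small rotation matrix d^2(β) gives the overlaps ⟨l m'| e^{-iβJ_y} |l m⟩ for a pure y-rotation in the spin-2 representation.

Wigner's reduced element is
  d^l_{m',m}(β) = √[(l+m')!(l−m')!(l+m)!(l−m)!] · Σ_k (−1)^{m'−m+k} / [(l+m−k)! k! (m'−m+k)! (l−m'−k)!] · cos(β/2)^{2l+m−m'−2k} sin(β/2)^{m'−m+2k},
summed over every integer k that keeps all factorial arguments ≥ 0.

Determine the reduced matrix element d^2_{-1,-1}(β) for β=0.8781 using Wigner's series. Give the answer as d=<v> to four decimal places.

d=0.2271

d^2_{-1,-1}(β=0.8781) via Wigner's sum:
Half-angle: c=0.905156, s=0.425080. N=√(1·6·1·6)=6.000000
The bounds max(0,m−m')=0 and min(l+m,l−m')=1 give 2 terms
  k=0: (−1)^0·6.0000/(6)·0.9052^4·0.4251^0 = +0.671264
  k=1: (−1)^1·6.0000/(2)·0.9052^2·0.4251^2 = -0.444129
d^2_{-1,-1}(0.8781) = +0.671264 -0.444129 = +0.227136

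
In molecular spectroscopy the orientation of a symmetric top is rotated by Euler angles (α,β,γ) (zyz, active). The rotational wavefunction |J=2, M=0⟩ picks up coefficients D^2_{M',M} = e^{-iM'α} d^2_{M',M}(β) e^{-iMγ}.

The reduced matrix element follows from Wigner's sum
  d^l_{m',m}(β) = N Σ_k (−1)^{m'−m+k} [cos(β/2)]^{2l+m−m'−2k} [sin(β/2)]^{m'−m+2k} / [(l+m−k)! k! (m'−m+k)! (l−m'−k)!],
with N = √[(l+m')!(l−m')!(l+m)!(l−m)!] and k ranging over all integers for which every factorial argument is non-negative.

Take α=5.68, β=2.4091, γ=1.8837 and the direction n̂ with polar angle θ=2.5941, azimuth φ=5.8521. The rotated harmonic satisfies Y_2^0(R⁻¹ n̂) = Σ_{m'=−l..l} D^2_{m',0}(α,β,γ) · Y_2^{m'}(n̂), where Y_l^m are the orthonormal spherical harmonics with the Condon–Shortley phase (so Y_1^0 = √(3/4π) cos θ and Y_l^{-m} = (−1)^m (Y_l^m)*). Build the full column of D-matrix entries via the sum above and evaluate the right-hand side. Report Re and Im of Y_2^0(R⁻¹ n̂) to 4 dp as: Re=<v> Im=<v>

Re=0.5892 Im=0.0000

Need the full column D^2_{m',0} for m'=−2..2 at α=5.68, β=2.4091, γ=1.8837.
cos(β/2)=0.358113, sin(β/2)=0.933678
d^2_{-2,0}: single k=2 term ⇒ +0.273849;  D = +0.097603-0.255865i
d^2_{-1,0}: k∈[1..2] ⇒ +0.105035 -0.713983 = -0.608948;  D = -0.501488+0.345437i
d^2_{0,0}: k∈[0..2] ⇒ +0.016447 -0.447193 +0.759957 = +0.329210;  D = +0.329210+0.000000i
d^2_{1,0}: k∈[0..1] ⇒ -0.105035 +0.713983 = +0.608948;  D = +0.501488+0.345437i
d^2_{2,0}: single k=0 term ⇒ +0.273849;  D = +0.097603+0.255865i
Y_2^{m'}(θ=2.5941,φ=5.8521) and Σ D·Y over m':
  (+0.0976-0.2559i)·(+0.0681+0.0795i)  (-0.5015+0.3454i)·(-0.3120-0.1435i)  (+0.3292+0.0000i)·(+0.3744+0.0000i)  (+0.5015+0.3454i)·(+0.3120-0.1435i)  (+0.0976+0.2559i)·(+0.0681-0.0795i)
Y_2^0(R⁻¹ n̂) = +0.589228+0.000000i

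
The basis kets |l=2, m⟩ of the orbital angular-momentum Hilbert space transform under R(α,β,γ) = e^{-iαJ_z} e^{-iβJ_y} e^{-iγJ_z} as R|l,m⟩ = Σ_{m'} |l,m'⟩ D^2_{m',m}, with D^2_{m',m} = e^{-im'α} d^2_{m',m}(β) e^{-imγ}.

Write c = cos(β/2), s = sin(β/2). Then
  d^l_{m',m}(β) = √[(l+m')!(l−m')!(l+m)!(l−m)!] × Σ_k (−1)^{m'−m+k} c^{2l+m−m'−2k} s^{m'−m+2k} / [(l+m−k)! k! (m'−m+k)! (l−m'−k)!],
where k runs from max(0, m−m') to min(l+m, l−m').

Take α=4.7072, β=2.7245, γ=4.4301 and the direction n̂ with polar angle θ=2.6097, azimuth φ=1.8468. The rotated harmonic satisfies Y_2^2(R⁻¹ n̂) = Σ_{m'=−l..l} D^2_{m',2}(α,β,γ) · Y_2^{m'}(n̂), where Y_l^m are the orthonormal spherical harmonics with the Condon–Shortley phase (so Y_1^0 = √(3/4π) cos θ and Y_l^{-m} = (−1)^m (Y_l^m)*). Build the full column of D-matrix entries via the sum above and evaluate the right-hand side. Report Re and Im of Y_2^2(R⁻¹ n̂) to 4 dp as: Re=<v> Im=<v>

Need the full column D^2_{m',2} for m'=−2..2 at α=4.7072, β=2.7245, γ=4.4301.
cos(β/2)=0.207038, sin(β/2)=0.978333
d^2_{-2,2}: single k=4 term ⇒ +0.916108;  D = +0.778987+0.482114i
d^2_{-1,2}: single k=3 term ⇒ +0.387739;  D = -0.205761+0.328640i
d^2_{0,2}: single k=2 term ⇒ +0.100496;  D = -0.084900-0.053771i
d^2_{1,2}: single k=1 term ⇒ +0.017365;  D = +0.009367-0.014622i
d^2_{2,2}: single k=0 term ⇒ +0.001837;  D = +0.001542+0.000999i
Y_2^{m'}(θ=2.6097,φ=1.8468) and Σ D·Y over m':
  (+0.7790+0.4821i)·(-0.0846+0.0521i)  (-0.2058+0.3286i)·(+0.0920+0.3249i)  (-0.0849-0.0538i)·(+0.3874+0.0000i)  (+0.0094-0.0146i)·(-0.0920+0.3249i)  (+0.0015+0.0010i)·(-0.0846-0.0521i)
Y_2^2(R⁻¹ n̂) = -0.245812-0.053417i

Re=-0.2458 Im=-0.0534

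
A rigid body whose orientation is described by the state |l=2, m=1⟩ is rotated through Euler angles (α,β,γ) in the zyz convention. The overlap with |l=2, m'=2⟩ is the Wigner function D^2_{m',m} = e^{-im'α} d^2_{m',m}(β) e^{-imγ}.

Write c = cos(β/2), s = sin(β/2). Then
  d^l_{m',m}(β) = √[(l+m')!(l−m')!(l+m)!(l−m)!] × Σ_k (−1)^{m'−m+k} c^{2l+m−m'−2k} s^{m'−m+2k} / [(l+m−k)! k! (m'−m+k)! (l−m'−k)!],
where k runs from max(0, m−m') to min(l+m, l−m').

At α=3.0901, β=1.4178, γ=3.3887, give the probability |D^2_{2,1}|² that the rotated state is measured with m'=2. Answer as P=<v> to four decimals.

P=0.3243

Split into d^2_{2,1}(β=1.4178) × two z-phases.
With c≡cos(β/2)=0.759078 and s≡sin(β/2)=0.650999, N=[24·1·6·1]^{1/2}=12.000000
The bounds max(0,m−m')=0 and min(l+m,l−m')=0 give 1 term
  k=0: (−1)^1·12.0000/(6)·0.7591^3·0.6510^1 = -0.569469
d^2_{2,1}(1.4178) = -0.569469
|D^2_{2,1}|² = |d^2_{2,1}(β)|² = (-0.569469)² = 0.324295 (the z-rotation phases have unit modulus)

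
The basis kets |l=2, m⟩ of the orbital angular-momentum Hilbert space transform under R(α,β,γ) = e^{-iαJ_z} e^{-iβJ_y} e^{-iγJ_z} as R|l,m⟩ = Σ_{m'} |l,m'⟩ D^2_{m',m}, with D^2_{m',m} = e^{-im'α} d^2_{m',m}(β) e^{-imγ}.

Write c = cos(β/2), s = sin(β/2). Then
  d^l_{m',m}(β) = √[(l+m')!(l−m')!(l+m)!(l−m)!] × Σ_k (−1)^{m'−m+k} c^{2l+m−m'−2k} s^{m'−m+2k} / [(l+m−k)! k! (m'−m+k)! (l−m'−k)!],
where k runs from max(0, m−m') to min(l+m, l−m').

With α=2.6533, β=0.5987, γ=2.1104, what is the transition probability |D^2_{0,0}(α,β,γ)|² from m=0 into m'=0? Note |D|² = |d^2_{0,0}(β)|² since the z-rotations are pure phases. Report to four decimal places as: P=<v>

P=0.2741

First d^2_{0,0}(β=0.5987), then the phase factors e^{-i(0)α} and e^{-i(0)γ}:
c=cos(0.5987/2)=0.955528, s=sin(0.5987/2)=0.294899; N=√[2·2·2·2]=4.000000
The bounds max(0,m−m')=0 and min(l+m,l−m')=2 give 3 terms
  k=0: (−1)^0·4.0000/(4)·0.9555^4·0.2949^0 = +0.833632
  k=1: (−1)^1·4.0000/(1)·0.9555^2·0.2949^2 = -0.317610
  k=2: (−1)^2·4.0000/(4)·0.9555^0·0.2949^4 = +0.007563
d^2_{0,0}(0.5987) = +0.833632 -0.317610 +0.007563 = +0.523585
|D^2_{0,0}|² = |d^2_{0,0}(β)|² = (+0.523585)² = 0.274141 (the z-rotation phases have unit modulus)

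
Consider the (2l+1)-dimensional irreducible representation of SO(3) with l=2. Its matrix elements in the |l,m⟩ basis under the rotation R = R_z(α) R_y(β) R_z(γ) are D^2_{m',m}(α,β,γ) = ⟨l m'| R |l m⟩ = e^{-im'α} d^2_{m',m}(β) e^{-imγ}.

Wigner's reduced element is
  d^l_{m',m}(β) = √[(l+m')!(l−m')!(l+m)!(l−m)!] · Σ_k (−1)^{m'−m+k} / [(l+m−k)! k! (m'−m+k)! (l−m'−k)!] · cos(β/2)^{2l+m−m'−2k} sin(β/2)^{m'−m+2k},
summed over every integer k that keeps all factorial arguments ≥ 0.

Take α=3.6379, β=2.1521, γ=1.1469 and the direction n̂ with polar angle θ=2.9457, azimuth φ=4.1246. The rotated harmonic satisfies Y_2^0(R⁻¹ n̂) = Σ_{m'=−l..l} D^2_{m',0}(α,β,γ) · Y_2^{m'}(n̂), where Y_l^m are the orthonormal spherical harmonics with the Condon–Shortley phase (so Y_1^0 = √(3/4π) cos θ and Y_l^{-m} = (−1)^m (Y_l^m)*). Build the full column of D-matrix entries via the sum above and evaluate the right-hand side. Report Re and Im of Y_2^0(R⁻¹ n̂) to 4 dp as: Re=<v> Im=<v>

Re=0.1252 Im=0.0000

Need the full column D^2_{m',0} for m'=−2..2 at α=3.6379, β=2.1521, γ=1.1469.
cos(β/2)=0.474808, sin(β/2)=0.880089
d^2_{-2,0}: single k=2 term ⇒ +0.427726;  D = +0.233753+0.358203i
d^2_{-1,0}: k∈[1..2] ⇒ +0.230758 -0.792819 = -0.562061;  D = +0.494246+0.267643i
d^2_{0,0}: k∈[0..2] ⇒ +0.050825 -0.698474 +0.599939 = -0.047711;  D = -0.047711+0.000000i
d^2_{1,0}: k∈[0..1] ⇒ -0.230758 +0.792819 = +0.562061;  D = -0.494246+0.267643i
d^2_{2,0}: single k=0 term ⇒ +0.427726;  D = +0.233753-0.358203i
Y_2^{m'}(θ=2.9457,φ=4.1246) and Σ D·Y over m':
  (+0.2338+0.3582i)·(-0.0056-0.0135i)  (+0.4942+0.2676i)·(+0.0818-0.1227i)  (-0.0477+0.0000i)·(+0.5949+0.0000i)  (-0.4942+0.2676i)·(-0.0818-0.1227i)  (+0.2338-0.3582i)·(-0.0056+0.0135i)
Y_2^0(R⁻¹ n̂) = +0.125206+0.000000i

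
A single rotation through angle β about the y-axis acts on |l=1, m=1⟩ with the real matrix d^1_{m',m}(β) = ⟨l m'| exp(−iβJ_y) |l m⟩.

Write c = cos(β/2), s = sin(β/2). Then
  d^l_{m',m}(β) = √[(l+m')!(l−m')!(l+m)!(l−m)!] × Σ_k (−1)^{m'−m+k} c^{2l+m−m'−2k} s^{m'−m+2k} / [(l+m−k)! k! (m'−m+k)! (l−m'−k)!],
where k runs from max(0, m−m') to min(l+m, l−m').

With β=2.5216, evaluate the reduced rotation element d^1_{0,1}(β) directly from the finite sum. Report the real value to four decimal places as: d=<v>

d=0.4108

d^1_{0,1}(β=2.5216) via Wigner's sum:
c=cos(2.5216/2)=0.305055, s=sin(2.5216/2)=0.952335; N=√[1·1·2·1]=1.414214
k: max(0,(1)−(0))=1 … min(1+(1),1−(0))=1
  k=1: (−1)^0·1.4142/(1)·0.3051^1·0.9523^1 = +0.410850
d^1_{0,1}(2.5216) = +0.410850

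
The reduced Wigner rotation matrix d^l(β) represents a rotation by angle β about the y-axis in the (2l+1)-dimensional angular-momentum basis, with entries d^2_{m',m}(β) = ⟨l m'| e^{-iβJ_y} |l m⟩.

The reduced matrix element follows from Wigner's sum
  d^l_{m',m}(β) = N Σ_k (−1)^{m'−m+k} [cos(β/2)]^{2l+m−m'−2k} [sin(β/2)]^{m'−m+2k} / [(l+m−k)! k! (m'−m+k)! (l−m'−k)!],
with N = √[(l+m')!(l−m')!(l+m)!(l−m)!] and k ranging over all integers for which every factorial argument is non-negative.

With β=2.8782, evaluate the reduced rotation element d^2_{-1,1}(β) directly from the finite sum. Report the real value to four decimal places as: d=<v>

d^2_{-1,1}(β=2.8782) via Wigner's sum:
c=cos(2.8782/2)=0.131316, s=sin(2.8782/2)=0.991341; N=√[1·6·6·1]=6.000000
k∈{2,3} keeps every argument non-negative
  k=2: (−1)^0·6.0000/(2)·0.1313^2·0.9913^2 = +0.050840
  k=3: (−1)^1·6.0000/(6)·0.1313^0·0.9913^4 = -0.965810
d^2_{-1,1}(2.8782) = +0.050840 -0.965810 = -0.914970

d=-0.9150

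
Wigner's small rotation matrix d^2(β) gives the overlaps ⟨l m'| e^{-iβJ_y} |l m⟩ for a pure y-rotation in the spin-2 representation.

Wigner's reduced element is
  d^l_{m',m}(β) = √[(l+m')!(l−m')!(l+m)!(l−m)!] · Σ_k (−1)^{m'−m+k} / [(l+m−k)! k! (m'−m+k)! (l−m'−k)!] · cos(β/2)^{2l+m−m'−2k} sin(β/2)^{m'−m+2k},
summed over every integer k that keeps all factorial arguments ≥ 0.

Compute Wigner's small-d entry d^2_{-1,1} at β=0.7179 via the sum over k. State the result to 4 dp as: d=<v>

d^2_{-1,1}(β=0.7179) via Wigner's sum:
With c≡cos(β/2)=0.936266 and s≡sin(β/2)=0.351291, N=[1·6·6·1]^{1/2}=6.000000
Admissible k: 2..3 (factorial args all ≥0)
  k=2: (−1)^0·6.0000/(2)·0.9363^2·0.3513^2 = +0.324530
  k=3: (−1)^1·6.0000/(6)·0.9363^0·0.3513^4 = -0.015229
d^2_{-1,1}(0.7179) = +0.324530 -0.015229 = +0.309301

d=0.3093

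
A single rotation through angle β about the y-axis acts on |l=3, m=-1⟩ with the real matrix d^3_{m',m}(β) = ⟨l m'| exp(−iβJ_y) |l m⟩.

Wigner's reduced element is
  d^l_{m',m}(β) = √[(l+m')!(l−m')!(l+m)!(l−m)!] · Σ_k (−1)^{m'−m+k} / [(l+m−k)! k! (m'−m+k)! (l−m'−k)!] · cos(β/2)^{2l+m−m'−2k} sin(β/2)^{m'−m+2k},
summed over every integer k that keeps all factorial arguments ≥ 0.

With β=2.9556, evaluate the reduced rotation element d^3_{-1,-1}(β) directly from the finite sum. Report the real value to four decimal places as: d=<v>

d^3_{-1,-1}(β=2.9556) via Wigner's sum:
Half-angle: c=0.092862, s=0.995679. N=√(2·24·2·24)=48.000000
k: max(0,(-1)−(-1))=0 … min(3+(-1),3−(-1))=2
  k=0: (−1)^0·48.0000/(48)·0.0929^6·0.9957^0 = +0.000001
  k=1: (−1)^1·48.0000/(6)·0.0929^4·0.9957^2 = -0.000590
  k=2: (−1)^2·48.0000/(8)·0.0929^2·0.9957^4 = +0.050852
d^3_{-1,-1}(2.9556) = +0.000001 -0.000590 +0.050852 = +0.050263

d=0.0503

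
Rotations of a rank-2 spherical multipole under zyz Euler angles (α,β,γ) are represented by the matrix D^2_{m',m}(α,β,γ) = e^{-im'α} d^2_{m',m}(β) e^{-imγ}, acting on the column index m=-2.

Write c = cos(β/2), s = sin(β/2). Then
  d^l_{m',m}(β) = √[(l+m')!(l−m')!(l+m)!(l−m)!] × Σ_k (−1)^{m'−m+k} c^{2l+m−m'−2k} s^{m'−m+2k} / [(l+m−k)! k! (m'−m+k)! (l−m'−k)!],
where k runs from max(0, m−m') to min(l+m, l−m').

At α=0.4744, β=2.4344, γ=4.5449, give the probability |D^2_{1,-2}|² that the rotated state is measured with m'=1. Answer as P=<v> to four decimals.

First d^2_{1,-2}(β=2.4344), then the phase factors e^{-i(1)α} and e^{-i(-2)γ}:
c=cos(2.4344/2)=0.346274, s=sin(2.4344/2)=0.938133; N=√[6·1·1·24]=12.000000
k∈{0} keeps every argument non-negative
  k=0: (−1)^3·12.0000/(6)·0.3463^1·0.9381^3 = -0.571799
d^2_{1,-2}(2.4344) = -0.571799
|D^2_{1,-2}|² = |d^2_{1,-2}(β)|² = (-0.571799)² = 0.326954 (the z-rotation phases have unit modulus)

P=0.3270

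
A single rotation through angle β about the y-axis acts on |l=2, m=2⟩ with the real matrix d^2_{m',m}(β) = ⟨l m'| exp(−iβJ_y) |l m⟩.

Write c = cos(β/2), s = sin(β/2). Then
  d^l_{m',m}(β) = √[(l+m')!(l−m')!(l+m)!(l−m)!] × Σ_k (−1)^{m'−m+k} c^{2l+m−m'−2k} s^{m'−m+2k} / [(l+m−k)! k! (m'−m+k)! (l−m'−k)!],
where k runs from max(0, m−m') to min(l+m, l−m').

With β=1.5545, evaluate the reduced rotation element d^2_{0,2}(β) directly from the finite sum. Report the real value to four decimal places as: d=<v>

d=0.6122

d^2_{0,2}(β=1.5545) via Wigner's sum:
c=cos(1.5545/2)=0.712845, s=sin(1.5545/2)=0.701322; N=√[2·2·24·1]=9.797959
Admissible k: 2..2 (factorial args all ≥0)
  k=2: (−1)^0·9.7980/(4)·0.7128^2·0.7013^2 = +0.612210
d^2_{0,2}(1.5545) = +0.612210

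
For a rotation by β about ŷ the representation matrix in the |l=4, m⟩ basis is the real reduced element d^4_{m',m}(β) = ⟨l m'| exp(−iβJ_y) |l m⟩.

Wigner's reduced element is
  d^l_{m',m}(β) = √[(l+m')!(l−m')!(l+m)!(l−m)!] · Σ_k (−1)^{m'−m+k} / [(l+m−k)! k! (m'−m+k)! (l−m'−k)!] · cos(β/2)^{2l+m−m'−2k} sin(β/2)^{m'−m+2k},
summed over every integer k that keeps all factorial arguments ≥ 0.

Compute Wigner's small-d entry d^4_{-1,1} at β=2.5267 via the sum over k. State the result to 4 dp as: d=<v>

d=0.1482

d^4_{-1,1}(β=2.5267) via Wigner's sum:
Half-angle: c=0.302626, s=0.953109. N=√(6·120·120·6)=720.000000
k: max(0,(1)−(-1))=2 … min(4+(1),4−(-1))=5
  k=2: (−1)^0·720.0000/(72)·0.3026^6·0.9531^2 = +0.006978
  k=3: (−1)^1·720.0000/(24)·0.3026^4·0.9531^4 = -0.207642
  k=4: (−1)^2·720.0000/(48)·0.3026^2·0.9531^6 = +1.029816
  k=5: (−1)^3·720.0000/(720)·0.3026^0·0.9531^8 = -0.680992
d^4_{-1,1}(2.5267) = +0.006978 -0.207642 +1.029816 -0.680992 = +0.148159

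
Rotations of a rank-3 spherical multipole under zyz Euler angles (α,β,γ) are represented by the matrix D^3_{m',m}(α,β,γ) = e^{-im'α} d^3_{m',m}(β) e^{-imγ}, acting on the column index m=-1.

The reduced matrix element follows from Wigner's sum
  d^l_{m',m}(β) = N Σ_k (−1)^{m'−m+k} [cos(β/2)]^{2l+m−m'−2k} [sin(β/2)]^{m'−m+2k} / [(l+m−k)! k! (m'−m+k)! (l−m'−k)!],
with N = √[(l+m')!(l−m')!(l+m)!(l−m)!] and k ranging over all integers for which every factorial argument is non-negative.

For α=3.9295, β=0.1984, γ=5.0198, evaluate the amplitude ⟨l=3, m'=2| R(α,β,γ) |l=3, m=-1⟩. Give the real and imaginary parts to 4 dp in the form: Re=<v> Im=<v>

Split into d^3_{2,-1}(β=0.1984) × two z-phases.
c=cos(0.1984/2)=0.995084, s=sin(0.1984/2)=0.099037; N=√[120·1·2·24]=75.894664
Admissible k: 0..1 (factorial args all ≥0)
  k=0: (−1)^3·75.8947/(12)·0.9951^3·0.0990^3 = -0.006053
  k=1: (−1)^4·75.8947/(24)·0.9951^1·0.0990^5 = +0.000030
d^3_{2,-1}(0.1984) = -0.006053 +0.000030 = -0.006024
Phases: e^{-i·(2)·3.9295}=-0.005018-0.999987i, e^{-i·(-1)·5.0198}=+0.302592-0.953120i ⇒ D=+0.005750+0.001794i

Re=0.0058 Im=0.0018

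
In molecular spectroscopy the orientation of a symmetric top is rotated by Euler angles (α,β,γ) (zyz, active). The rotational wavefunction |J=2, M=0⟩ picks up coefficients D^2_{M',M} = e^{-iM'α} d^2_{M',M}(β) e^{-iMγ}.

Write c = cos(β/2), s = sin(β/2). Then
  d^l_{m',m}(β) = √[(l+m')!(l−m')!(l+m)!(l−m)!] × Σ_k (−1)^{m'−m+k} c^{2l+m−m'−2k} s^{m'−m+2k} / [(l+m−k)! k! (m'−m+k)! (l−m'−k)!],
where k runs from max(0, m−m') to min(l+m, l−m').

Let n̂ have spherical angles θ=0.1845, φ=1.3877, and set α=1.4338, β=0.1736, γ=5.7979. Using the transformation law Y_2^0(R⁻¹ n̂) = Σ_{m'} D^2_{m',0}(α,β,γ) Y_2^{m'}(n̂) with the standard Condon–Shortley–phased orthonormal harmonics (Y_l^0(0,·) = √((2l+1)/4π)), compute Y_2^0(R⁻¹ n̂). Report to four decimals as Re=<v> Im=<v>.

Need the full column D^2_{m',0} for m'=−2..2 at α=1.4338, β=0.1736, γ=5.7979.
cos(β/2)=0.996235, sin(β/2)=0.086691
d^2_{-2,0}: single k=2 term ⇒ +0.018270;  D = -0.017589+0.004944i
d^2_{-1,0}: k∈[1..2] ⇒ +0.209960 -0.001590 = +0.208370;  D = +0.028457+0.206417i
d^2_{0,0}: k∈[0..2] ⇒ +0.985026 -0.029835 +0.000056 = +0.955247;  D = +0.955247+0.000000i
d^2_{1,0}: k∈[0..1] ⇒ -0.209960 +0.001590 = -0.208370;  D = -0.028457+0.206417i
d^2_{2,0}: single k=0 term ⇒ +0.018270;  D = -0.017589-0.004944i
Y_2^{m'}(θ=0.1845,φ=1.3877) and Σ D·Y over m':
  (-0.0176+0.0049i)·(-0.0121-0.0047i)  (+0.0285+0.2064i)·(+0.0254-0.1370i)  (+0.9552+0.0000i)·(+0.5989+0.0000i)  (-0.0285+0.2064i)·(-0.0254-0.1370i)  (-0.0176-0.0049i)·(-0.0121+0.0047i)
Y_2^0(R⁻¹ n̂) = +0.630607+0.000000i

Re=0.6306 Im=0.0000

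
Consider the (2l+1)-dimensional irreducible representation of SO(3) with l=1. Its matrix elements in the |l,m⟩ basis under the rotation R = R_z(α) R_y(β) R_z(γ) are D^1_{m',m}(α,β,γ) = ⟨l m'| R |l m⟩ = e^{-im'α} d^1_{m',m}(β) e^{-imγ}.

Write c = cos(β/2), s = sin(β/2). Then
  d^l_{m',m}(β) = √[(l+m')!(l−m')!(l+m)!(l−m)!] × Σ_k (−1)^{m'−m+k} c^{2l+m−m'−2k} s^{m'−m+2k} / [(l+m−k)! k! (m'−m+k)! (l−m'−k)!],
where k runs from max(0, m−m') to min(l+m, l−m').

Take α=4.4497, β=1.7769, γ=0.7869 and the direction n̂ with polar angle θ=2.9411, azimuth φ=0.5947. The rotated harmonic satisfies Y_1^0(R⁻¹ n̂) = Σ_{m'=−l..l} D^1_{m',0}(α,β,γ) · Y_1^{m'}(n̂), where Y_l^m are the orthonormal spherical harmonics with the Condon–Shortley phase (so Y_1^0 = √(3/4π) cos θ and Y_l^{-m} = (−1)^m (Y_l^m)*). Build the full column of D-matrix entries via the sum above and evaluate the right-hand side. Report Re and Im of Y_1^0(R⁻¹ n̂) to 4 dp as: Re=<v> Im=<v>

Need the full column D^1_{m',0} for m'=−1..1 at α=4.4497, β=1.7769, γ=0.7869.
cos(β/2)=0.630616, sin(β/2)=0.776095
d^1_{-1,0}: single k=1 term ⇒ +0.692141;  D = -0.179734-0.668398i
d^1_{0,0}: k∈[0..1] ⇒ +0.397676 -0.602324 = -0.204648;  D = -0.204648+0.000000i
d^1_{1,0}: single k=0 term ⇒ -0.692141;  D = +0.179734-0.668398i
Y_1^{m'}(θ=2.9411,φ=0.5947) and Σ D·Y over m':
  (-0.1797-0.6684i)·(+0.0570-0.0385i)  (-0.2046+0.0000i)·(-0.4788+0.0000i)  (+0.1797-0.6684i)·(-0.0570-0.0385i)
Y_1^0(R⁻¹ n̂) = +0.025969+0.000000i

Re=0.0260 Im=0.0000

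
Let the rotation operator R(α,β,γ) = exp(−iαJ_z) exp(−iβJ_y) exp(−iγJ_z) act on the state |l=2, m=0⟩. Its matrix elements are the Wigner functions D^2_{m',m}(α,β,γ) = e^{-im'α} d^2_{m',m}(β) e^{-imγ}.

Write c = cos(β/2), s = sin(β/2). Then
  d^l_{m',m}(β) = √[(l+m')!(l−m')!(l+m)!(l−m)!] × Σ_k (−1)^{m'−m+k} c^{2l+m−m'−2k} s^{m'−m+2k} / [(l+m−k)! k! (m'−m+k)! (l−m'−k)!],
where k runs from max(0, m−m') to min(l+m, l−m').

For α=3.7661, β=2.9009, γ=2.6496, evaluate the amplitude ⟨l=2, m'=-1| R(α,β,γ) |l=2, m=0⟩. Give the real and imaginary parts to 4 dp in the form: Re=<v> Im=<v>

Re=0.2300 Im=0.1658

First d^2_{-1,0}(β=2.9009), then the phase factors e^{-i(-1)α} and e^{-i(0)γ}:
c=cos(2.9009/2)=0.120056, s=sin(2.9009/2)=0.992767; N=√[1·6·2·2]=4.898979
k∈{1,2} keeps every argument non-negative
  k=1: (−1)^0·4.8990/(2)·0.1201^3·0.9928^1 = +0.004208
  k=2: (−1)^1·4.8990/(2)·0.1201^1·0.9928^3 = -0.287741
d^2_{-1,0}(2.9009) = +0.004208 -0.287741 = -0.283533
Attach z-rotation phases: D = e^{-i(-1)(3.7661)}·(-0.283533)·e^{-i(0)(2.6496)} = +0.230017+0.165781i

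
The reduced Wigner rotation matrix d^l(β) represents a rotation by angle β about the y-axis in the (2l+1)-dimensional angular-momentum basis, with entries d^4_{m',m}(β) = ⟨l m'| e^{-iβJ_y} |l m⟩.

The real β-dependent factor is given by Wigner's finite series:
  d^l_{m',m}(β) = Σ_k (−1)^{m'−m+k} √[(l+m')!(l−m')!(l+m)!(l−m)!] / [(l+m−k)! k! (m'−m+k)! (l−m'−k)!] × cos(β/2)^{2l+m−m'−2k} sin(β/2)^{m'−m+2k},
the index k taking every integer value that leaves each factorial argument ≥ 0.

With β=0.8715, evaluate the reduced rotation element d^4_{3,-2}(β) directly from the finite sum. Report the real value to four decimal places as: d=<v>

d^4_{3,-2}(β=0.8715) via Wigner's sum:
With c≡cos(β/2)=0.906554 and s≡sin(β/2)=0.422090, N=[5040·1·2·720]^{1/2}=2693.993318
The bounds max(0,m−m')=0 and min(l+m,l−m')=1 give 2 terms
  k=0: (−1)^5·2693.9933/(240)·0.9066^3·0.4221^5 = -0.112045
  k=1: (−1)^6·2693.9933/(720)·0.9066^1·0.4221^7 = +0.008096
d^4_{3,-2}(0.8715) = -0.112045 +0.008096 = -0.103949

d=-0.1039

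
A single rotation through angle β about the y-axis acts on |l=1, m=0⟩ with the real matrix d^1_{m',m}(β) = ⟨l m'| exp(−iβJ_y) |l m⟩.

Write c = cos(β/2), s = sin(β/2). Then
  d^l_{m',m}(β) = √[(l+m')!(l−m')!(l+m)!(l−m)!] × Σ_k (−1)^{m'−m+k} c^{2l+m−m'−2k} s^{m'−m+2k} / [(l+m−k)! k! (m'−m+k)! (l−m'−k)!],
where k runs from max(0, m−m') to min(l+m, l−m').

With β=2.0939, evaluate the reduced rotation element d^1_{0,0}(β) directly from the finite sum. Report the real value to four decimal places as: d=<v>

d^1_{0,0}(β=2.0939) via Wigner's sum:
Half-angle: c=0.500214, s=0.865902. N=√(1·1·1·1)=1.000000
k: max(0,(0)−(0))=0 … min(1+(0),1−(0))=1
  k=0: (−1)^0·1.0000/(1)·0.5002^2·0.8659^0 = +0.250214
  k=1: (−1)^1·1.0000/(1)·0.5002^0·0.8659^2 = -0.749786
d^1_{0,0}(2.0939) = +0.250214 -0.749786 = -0.499571

d=-0.4996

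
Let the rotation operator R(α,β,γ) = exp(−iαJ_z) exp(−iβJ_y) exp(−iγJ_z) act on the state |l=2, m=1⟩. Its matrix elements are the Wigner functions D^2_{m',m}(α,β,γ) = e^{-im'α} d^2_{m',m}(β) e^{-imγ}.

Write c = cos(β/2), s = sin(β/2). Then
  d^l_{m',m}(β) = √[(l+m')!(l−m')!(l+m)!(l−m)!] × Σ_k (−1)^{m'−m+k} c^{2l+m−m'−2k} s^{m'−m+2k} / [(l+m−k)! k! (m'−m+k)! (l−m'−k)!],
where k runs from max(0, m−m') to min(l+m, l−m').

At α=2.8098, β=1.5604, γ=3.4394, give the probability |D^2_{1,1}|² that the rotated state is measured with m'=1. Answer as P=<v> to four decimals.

P=0.2447

Split into d^2_{1,1}(β=1.5604) × two z-phases.
c=cos(1.5604/2)=0.710773, s=sin(1.5604/2)=0.703422; N=√[6·1·6·1]=6.000000
The bounds max(0,m−m')=0 and min(l+m,l−m')=1 give 2 terms
  k=0: (−1)^0·6.0000/(6)·0.7108^4·0.7034^0 = +0.255225
  k=1: (−1)^1·6.0000/(2)·0.7108^2·0.7034^2 = -0.749919
d^2_{1,1}(1.5604) = +0.255225 -0.749919 = -0.494694
|D^2_{1,1}|² = |d^2_{1,1}(β)|² = (-0.494694)² = 0.244722 (the z-rotation phases have unit modulus)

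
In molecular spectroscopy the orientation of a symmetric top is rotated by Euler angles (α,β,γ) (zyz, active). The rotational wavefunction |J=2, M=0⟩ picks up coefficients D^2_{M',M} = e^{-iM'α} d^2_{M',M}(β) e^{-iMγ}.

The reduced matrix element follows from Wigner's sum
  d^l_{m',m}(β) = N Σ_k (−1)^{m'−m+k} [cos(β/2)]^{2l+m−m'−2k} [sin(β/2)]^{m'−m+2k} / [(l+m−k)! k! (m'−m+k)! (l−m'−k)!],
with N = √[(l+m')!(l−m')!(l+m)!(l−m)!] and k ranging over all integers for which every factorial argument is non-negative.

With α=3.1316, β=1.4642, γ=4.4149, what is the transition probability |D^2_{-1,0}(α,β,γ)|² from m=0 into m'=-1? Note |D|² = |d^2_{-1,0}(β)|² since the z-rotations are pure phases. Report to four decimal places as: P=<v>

Split into d^2_{-1,0}(β=1.4642) × two z-phases.
With c≡cos(β/2)=0.743772 and s≡sin(β/2)=0.668433, N=[1·6·2·2]^{1/2}=4.898979
k∈{1,2} keeps every argument non-negative
  k=1: (−1)^0·4.8990/(2)·0.7438^3·0.6684^1 = +0.673680
  k=2: (−1)^1·4.8990/(2)·0.7438^1·0.6684^3 = -0.544113
d^2_{-1,0}(1.4642) = +0.673680 -0.544113 = +0.129567
|D^2_{-1,0}|² = |d^2_{-1,0}(β)|² = (+0.129567)² = 0.016787 (the z-rotation phases have unit modulus)

P=0.0168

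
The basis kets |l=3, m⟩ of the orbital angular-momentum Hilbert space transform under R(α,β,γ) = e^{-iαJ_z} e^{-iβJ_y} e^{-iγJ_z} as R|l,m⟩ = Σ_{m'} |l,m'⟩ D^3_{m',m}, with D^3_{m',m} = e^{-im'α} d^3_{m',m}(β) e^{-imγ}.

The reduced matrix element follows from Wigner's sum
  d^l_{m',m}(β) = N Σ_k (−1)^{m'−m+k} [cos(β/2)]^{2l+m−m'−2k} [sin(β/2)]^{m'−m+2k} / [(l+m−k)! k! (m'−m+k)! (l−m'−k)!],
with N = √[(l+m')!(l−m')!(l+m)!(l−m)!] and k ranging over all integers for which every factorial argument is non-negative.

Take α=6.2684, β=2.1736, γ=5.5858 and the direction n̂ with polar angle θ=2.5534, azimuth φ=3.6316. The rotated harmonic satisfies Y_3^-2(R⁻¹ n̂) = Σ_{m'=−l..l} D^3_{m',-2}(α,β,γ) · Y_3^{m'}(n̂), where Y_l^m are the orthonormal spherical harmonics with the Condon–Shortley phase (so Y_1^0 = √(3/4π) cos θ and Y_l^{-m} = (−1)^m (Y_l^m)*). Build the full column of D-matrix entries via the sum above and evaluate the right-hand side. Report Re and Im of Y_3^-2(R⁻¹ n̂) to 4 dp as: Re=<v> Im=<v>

Need the full column D^3_{m',-2} for m'=−3..3 at α=6.2684, β=2.1736, γ=5.5858.
cos(β/2)=0.465320, sin(β/2)=0.885142
d^3_{-3,-2}: single k=1 term ⇒ +0.047299;  D = +0.006210-0.046889i
d^3_{-2,-2}: k∈[0..1] ⇒ +0.010151 -0.183656 = -0.173504;  D = -0.025320+0.171647i
d^3_{-1,-2}: k∈[0..1] ⇒ -0.061062 +0.441901 = +0.380839;  D = +0.061141-0.375899i
d^3_{0,-2}: k∈[0..1] ⇒ +0.201185 -0.727976 = -0.526791;  D = -0.092251+0.518651i
d^3_{1,-2}: k∈[0..1] ⇒ -0.441901 +0.799499 = +0.357597;  D = +0.067820-0.351107i
d^3_{2,-2}: k∈[0..1] ⇒ +0.664548 -0.480927 = +0.183621;  D = +0.037486-0.179754i
d^3_{3,-2}: single k=0 term ⇒ -0.619289;  D = -0.135378+0.604311i
Y_3^{m'}(θ=2.5534,φ=3.6316) and Σ D·Y over m':
  (+0.0062-0.0469i)·(-0.0072+0.0709i)  (-0.0253+0.1716i)·(-0.1458+0.2174i)  (+0.0611-0.3759i)·(-0.3893+0.2077i)  (-0.0923+0.5187i)·(-0.1430+0.0000i)  (+0.0678-0.3511i)·(+0.3893+0.2077i)  (+0.0375-0.1798i)·(-0.1458-0.2174i)  (-0.1354+0.6043i)·(+0.0072+0.0709i)
Y_3^-2(R⁻¹ n̂) = +0.048059-0.054706i

Re=0.0481 Im=-0.0547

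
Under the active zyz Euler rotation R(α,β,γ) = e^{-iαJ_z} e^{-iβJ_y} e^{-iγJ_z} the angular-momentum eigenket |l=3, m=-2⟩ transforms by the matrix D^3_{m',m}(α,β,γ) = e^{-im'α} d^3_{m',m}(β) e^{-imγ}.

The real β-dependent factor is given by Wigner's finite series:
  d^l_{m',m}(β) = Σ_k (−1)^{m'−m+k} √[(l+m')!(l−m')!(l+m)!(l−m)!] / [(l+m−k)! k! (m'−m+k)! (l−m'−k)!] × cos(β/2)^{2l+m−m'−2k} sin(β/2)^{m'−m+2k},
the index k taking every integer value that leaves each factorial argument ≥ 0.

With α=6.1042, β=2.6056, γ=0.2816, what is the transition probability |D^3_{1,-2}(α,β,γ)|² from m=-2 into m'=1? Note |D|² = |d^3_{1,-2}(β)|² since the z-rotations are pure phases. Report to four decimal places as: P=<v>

P=0.3515

First d^3_{1,-2}(β=2.6056), then the phase factors e^{-i(1)α} and e^{-i(-2)γ}:
Half-angle: c=0.264800, s=0.964303. N=√(24·2·1·120)=75.894664
k: max(0,(-2)−(1))=0 … min(3+(-2),3−(1))=1
  k=0: (−1)^3·75.8947/(12)·0.2648^3·0.9643^3 = -0.105299
  k=1: (−1)^4·75.8947/(24)·0.2648^1·0.9643^5 = +0.698210
d^3_{1,-2}(2.6056) = -0.105299 +0.698210 = +0.592911
|D^3_{1,-2}|² = |d^3_{1,-2}(β)|² = (+0.592911)² = 0.351544 (the z-rotation phases have unit modulus)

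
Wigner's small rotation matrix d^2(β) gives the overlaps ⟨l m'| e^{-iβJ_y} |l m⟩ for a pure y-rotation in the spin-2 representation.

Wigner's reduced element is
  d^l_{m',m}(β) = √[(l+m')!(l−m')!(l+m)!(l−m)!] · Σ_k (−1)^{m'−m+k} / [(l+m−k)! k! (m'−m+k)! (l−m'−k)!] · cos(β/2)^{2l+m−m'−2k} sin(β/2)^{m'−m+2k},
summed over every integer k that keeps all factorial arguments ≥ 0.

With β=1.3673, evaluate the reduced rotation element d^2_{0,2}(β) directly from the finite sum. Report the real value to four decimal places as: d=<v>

d=0.5874

d^2_{0,2}(β=1.3673) via Wigner's sum:
c=cos(1.3673/2)=0.775272, s=sin(1.3673/2)=0.631627; N=√[2·2·24·1]=9.797959
k∈{2} keeps every argument non-negative
  k=2: (−1)^0·9.7980/(4)·0.7753^2·0.6316^2 = +0.587362
d^2_{0,2}(1.3673) = +0.587362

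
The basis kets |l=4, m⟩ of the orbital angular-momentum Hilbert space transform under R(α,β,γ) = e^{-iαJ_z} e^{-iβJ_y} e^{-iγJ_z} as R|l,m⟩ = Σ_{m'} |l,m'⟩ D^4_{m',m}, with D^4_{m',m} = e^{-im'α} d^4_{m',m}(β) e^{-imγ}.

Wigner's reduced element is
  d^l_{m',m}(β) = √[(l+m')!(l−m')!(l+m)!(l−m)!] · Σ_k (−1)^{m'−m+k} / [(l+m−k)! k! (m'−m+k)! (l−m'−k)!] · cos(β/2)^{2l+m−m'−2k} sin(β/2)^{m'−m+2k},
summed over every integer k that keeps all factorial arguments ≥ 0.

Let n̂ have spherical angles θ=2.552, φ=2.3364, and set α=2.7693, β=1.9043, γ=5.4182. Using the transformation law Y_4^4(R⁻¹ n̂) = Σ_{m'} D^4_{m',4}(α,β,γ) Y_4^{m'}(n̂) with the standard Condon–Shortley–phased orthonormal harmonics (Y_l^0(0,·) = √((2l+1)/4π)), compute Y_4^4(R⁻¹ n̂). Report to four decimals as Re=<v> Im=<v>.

Re=-0.0371 Im=0.0768

Need the full column D^4_{m',4} for m'=−4..4 at α=2.7693, β=1.9043, γ=5.4182.
cos(β/2)=0.579933, sin(β/2)=0.814664
d^4_{-4,4}: single k=8 term ⇒ +0.194012;  D = -0.075547+0.178699i
d^4_{-3,4}: single k=7 term ⇒ +0.390637;  D = +0.272571-0.279825i
d^4_{-2,4}: single k=6 term ⇒ +0.520243;  D = -0.473696+0.215093i
d^4_{-1,4}: single k=5 term ⇒ +0.523746;  D = +0.522984-0.028239i
d^4_{0,4}: single k=4 term ⇒ +0.416845;  D = -0.395900-0.130472i
d^4_{1,4}: single k=3 term ⇒ +0.265411;  D = +0.204589+0.169075i
d^4_{2,4}: single k=2 term ⇒ +0.133599;  D = -0.064971-0.116737i
d^4_{3,4}: single k=1 term ⇒ +0.050836;  D = +0.006871+0.050369i
d^4_{4,4}: single k=0 term ⇒ +0.012794;  D = +0.003001-0.012438i
Y_4^{m'}(θ=2.552,φ=2.3364) and Σ D·Y over m':
  (-0.0755+0.1787i)·(-0.0422-0.0033i)  (+0.2726-0.2798i)·(-0.1337+0.1187i)  (-0.4737+0.2151i)·(-0.0157+0.3964i)  (+0.5230-0.0282i)·(+0.2782+0.2894i)  (-0.3959-0.1305i)·(-0.1080+0.0000i)  (+0.2046+0.1691i)·(-0.2782+0.2894i)  (-0.0650-0.1167i)·(-0.0157-0.3964i)  (+0.0069+0.0504i)·(+0.1337+0.1187i)  (+0.0030-0.0124i)·(-0.0422+0.0033i)
Y_4^4(R⁻¹ n̂) = -0.037102+0.076786i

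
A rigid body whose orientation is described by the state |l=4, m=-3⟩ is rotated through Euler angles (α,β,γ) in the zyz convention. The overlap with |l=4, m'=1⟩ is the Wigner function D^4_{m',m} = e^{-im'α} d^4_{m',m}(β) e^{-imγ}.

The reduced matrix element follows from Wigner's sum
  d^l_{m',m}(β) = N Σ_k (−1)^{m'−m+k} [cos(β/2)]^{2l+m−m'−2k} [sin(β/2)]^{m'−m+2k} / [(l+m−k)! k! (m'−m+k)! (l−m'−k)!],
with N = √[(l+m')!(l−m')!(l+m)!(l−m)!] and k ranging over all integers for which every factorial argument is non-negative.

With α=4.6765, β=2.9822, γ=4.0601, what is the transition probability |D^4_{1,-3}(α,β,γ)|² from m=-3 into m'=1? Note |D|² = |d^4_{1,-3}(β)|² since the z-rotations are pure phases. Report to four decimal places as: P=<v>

P=0.0024

Split into d^4_{1,-3}(β=2.9822) × two z-phases.
With c≡cos(β/2)=0.079612 and s≡sin(β/2)=0.996826, N=[120·6·1·5040]^{1/2}=1904.940944
Admissible k: 0..1 (factorial args all ≥0)
  k=0: (−1)^4·1904.9409/(144)·0.0796^4·0.9968^4 = +0.000525
  k=1: (−1)^5·1904.9409/(240)·0.0796^2·0.9968^6 = -0.049356
d^4_{1,-3}(2.9822) = +0.000525 -0.049356 = -0.048832
|D^4_{1,-3}|² = |d^4_{1,-3}(β)|² = (-0.048832)² = 0.002385 (the z-rotation phases have unit modulus)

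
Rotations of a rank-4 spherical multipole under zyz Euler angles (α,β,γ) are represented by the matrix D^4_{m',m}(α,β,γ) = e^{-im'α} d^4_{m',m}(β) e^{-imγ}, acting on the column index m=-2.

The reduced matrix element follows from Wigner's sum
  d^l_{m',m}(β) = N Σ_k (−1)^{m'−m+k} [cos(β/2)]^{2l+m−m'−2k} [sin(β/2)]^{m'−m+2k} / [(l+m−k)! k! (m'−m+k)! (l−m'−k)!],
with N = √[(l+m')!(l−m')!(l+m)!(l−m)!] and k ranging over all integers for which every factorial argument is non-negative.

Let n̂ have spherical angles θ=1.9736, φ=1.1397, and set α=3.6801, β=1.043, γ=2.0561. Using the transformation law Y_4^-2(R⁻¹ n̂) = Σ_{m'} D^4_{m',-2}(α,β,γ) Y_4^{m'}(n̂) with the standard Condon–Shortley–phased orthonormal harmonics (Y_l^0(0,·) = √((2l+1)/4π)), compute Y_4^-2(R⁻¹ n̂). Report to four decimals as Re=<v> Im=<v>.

Re=0.1568 Im=0.3386

Need the full column D^4_{m',-2} for m'=−4..4 at α=3.6801, β=1.043, γ=2.0561.
cos(β/2)=0.867073, sin(β/2)=0.498181
d^4_{-4,-2}: single k=2 term ⇒ +0.558068;  D = +0.557988-0.009462i
d^4_{-3,-2}: k∈[1..2] ⇒ +0.686816 -0.680183 = +0.006634;  D = -0.005636+0.003498i
d^4_{-2,-2}: k∈[0..2] ⇒ +0.319481 -1.265580 +0.522232 = -0.423868;  D = -0.194539+0.376588i
d^4_{-1,-2}: k∈[0..2] ⇒ -0.778777 +1.285424 -0.282891 = +0.223757;  D = +0.013793+0.223331i
d^4_{0,-2}: k∈[0..2] ⇒ +1.000529 -0.880769 +0.109033 = +0.228793;  D = -0.129222-0.188806i
d^4_{1,-2}: k∈[0..2] ⇒ -0.856950 +0.424336 -0.028016 = -0.460629;  D = -0.418292-0.192902i
d^4_{2,-2}: k∈[0..2] ⇒ +0.522232 -0.137917 +0.003794 = +0.388109;  D = -0.385914+0.041220i
d^4_{3,-2}: k∈[0..1] ⇒ -0.224538 +0.024708 = -0.199830;  D = -0.159694+0.120124i
d^4_{4,-2}: single k=0 term ⇒ +0.060816;  D = -0.022974+0.056309i
Y_4^{m'}(θ=1.9736,φ=1.1397) and Σ D·Y over m':
  (+0.5580-0.0095i)·(-0.0485+0.3132i)  (-0.0056+0.0035i)·(+0.3674-0.1047i)  (-0.1945+0.3766i)·(-0.0139-0.0163i)  (+0.0138+0.2233i)·(+0.1372-0.2983i)  (-0.1292-0.1888i)·(-0.0829+0.0000i)  (-0.4183-0.1929i)·(-0.1372-0.2983i)  (-0.3859+0.0412i)·(-0.0139+0.0163i)  (-0.1597+0.1201i)·(-0.3674-0.1047i)  (-0.0230+0.0563i)·(-0.0485-0.3132i)
Y_4^-2(R⁻¹ n̂) = +0.156805+0.338635i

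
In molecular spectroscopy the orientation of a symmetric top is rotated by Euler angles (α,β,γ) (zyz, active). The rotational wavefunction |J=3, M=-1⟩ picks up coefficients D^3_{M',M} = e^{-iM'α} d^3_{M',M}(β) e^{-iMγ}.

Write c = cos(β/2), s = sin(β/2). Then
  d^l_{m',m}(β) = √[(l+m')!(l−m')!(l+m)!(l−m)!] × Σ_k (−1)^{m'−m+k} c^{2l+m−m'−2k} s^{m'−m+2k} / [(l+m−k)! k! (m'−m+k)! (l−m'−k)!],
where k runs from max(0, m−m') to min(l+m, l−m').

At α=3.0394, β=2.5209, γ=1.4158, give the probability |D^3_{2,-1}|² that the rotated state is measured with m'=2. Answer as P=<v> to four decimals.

P=0.3606

Split into d^3_{2,-1}(β=2.5209) × two z-phases.
With c≡cos(β/2)=0.305388 and s≡sin(β/2)=0.952228, N=[120·1·2·24]^{1/2}=75.894664
The bounds max(0,m−m')=0 and min(l+m,l−m')=1 give 2 terms
  k=0: (−1)^3·75.8947/(12)·0.3054^3·0.9522^3 = -0.155529
  k=1: (−1)^4·75.8947/(24)·0.3054^1·0.9522^5 = +0.756061
d^3_{2,-1}(2.5209) = -0.155529 +0.756061 = +0.600533
|D^3_{2,-1}|² = |d^3_{2,-1}(β)|² = (+0.600533)² = 0.360639 (the z-rotation phases have unit modulus)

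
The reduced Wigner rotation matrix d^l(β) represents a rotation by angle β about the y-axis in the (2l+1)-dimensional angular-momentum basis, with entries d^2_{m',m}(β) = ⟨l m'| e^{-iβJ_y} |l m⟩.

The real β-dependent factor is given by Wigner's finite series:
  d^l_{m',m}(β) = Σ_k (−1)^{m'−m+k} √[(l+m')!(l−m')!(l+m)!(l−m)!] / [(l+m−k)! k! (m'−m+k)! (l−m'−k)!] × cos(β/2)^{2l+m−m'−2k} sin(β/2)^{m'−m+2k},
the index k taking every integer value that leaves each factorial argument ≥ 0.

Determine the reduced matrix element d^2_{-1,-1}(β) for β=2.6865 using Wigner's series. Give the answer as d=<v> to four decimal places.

d^2_{-1,-1}(β=2.6865) via Wigner's sum:
c=cos(2.6865/2)=0.225588, s=sin(2.6865/2)=0.974223; N=√[1·6·1·6]=6.000000
k∈{0,1} keeps every argument non-negative
  k=0: (−1)^0·6.0000/(6)·0.2256^4·0.9742^0 = +0.002590
  k=1: (−1)^1·6.0000/(2)·0.2256^2·0.9742^2 = -0.144900
d^2_{-1,-1}(2.6865) = +0.002590 -0.144900 = -0.142310

d=-0.1423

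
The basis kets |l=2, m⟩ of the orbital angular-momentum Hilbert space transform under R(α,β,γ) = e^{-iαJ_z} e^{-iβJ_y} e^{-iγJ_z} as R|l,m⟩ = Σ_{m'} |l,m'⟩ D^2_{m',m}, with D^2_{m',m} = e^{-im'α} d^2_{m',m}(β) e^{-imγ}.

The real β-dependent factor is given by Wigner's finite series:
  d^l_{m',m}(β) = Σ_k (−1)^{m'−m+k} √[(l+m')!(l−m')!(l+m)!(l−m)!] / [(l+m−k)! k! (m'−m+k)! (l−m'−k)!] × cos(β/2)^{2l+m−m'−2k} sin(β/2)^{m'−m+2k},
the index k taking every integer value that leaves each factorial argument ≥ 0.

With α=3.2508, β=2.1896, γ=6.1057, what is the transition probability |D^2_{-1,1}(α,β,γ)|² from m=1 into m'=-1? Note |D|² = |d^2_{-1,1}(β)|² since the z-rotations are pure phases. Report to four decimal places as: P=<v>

P=0.0160

First d^2_{-1,1}(β=2.1896), then the phase factors e^{-i(-1)α} and e^{-i(1)γ}:
c=cos(2.1896/2)=0.458224, s=sin(2.1896/2)=0.888837; N=√[1·6·6·1]=6.000000
k∈{2,3} keeps every argument non-negative
  k=2: (−1)^0·6.0000/(2)·0.4582^2·0.8888^2 = +0.497647
  k=3: (−1)^1·6.0000/(6)·0.4582^0·0.8888^4 = -0.624148
d^2_{-1,1}(2.1896) = +0.497647 -0.624148 = -0.126501
|D^2_{-1,1}|² = |d^2_{-1,1}(β)|² = (-0.126501)² = 0.016003 (the z-rotation phases have unit modulus)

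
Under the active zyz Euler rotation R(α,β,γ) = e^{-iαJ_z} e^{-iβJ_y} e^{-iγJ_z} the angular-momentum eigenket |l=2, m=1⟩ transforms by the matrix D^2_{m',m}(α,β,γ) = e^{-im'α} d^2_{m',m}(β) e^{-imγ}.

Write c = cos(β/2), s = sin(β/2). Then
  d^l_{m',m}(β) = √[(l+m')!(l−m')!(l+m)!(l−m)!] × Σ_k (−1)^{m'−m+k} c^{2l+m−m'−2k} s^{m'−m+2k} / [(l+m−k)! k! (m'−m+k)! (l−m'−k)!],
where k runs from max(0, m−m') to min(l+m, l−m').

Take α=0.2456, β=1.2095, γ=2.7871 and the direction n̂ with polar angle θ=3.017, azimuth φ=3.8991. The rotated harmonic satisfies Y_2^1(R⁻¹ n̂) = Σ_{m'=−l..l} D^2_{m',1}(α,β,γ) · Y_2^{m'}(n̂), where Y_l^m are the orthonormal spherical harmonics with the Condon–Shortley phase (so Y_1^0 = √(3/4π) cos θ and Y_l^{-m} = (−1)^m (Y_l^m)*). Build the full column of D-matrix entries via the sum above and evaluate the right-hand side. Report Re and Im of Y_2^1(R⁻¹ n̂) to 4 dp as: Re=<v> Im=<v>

Re=-0.2989 Im=-0.0879

Need the full column D^2_{m',1} for m'=−2..2 at α=0.2456, β=1.2095, γ=2.7871.
cos(β/2)=0.822644, sin(β/2)=0.568556
d^2_{-2,1}: single k=3 term ⇒ +0.302387;  D = -0.200547-0.226316i
d^2_{-1,1}: k∈[2..3] ⇒ +0.656285 -0.104495 = +0.551790;  D = -0.455383-0.311606i
d^2_{0,1}: k∈[1..2] ⇒ +0.775328 -0.370347 = +0.404981;  D = -0.379801-0.140575i
d^2_{1,1}: k∈[0..1] ⇒ +0.457982 -0.656285 = -0.198303;  D = +0.197129+0.021551i
d^2_{2,1}: single k=0 term ⇒ -0.633053;  D = +0.627146-0.086274i
Y_2^{m'}(θ=3.017,φ=3.8991) and Σ D·Y over m':
  (-0.2005-0.2263i)·(+0.0003-0.0060i)  (-0.4554-0.3116i)·(+0.0692-0.0655i)  (-0.3798-0.1406i)·(+0.6162+0.0000i)  (+0.1971+0.0216i)·(-0.0692-0.0655i)  (+0.6271-0.0863i)·(+0.0003+0.0060i)
Y_2^1(R⁻¹ n̂) = -0.298862-0.087947i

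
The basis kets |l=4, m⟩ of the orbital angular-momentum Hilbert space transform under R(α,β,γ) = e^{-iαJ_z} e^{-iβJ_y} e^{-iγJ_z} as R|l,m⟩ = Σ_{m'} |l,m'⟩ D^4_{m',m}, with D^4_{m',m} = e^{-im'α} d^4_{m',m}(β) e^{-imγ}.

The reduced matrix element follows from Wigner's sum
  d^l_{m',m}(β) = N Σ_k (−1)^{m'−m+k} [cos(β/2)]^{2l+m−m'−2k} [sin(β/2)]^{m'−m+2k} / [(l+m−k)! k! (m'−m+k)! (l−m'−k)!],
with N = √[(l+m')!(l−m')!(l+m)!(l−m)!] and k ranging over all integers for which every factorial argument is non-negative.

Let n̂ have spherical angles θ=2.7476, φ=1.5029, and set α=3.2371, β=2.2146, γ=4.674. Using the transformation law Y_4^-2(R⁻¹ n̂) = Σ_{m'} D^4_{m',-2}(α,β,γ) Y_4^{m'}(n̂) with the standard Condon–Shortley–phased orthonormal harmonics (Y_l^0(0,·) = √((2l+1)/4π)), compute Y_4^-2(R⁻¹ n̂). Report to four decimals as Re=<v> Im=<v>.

Re=-0.1312 Im=-0.1438

Need the full column D^4_{m',-2} for m'=−4..4 at α=3.2371, β=2.2146, γ=4.674.
cos(β/2)=0.447078, sin(β/2)=0.894495
d^4_{-4,-2}: single k=2 term ⇒ +0.033809;  D = -0.032246-0.010161i
d^4_{-3,-2}: k∈[1..2] ⇒ +0.011949 -0.143495 = -0.131546;  D = -0.128663-0.027389i
d^4_{-2,-2}: k∈[0..2] ⇒ +0.001596 -0.076672 +0.383651 = +0.308575;  D = -0.306564-0.035174i
d^4_{-1,-2}: k∈[0..2] ⇒ -0.013549 +0.271180 -0.723694 = -0.466063;  D = -0.465981-0.008729i
d^4_{0,-2}: k∈[0..2] ⇒ +0.060615 -0.647047 +0.971305 = +0.384873;  D = -0.383739+0.029521i
d^4_{1,-2}: k∈[0..2] ⇒ -0.180787 +1.085541 -0.869090 = +0.035664;  D = +0.035136-0.006114i
d^4_{2,-2}: k∈[0..2] ⇒ +0.383651 -1.228614 +0.409848 = -0.435114;  D = +0.419606-0.115133i
d^4_{3,-2}: k∈[0..1] ⇒ -0.574414 +0.766465 = +0.192051;  D = +0.179516-0.068247i
d^4_{4,-2}: single k=0 term ⇒ +0.541768;  D = -0.485739+0.239938i
Y_4^{m'}(θ=2.7476,φ=1.5029) and Σ D·Y over m':
  (-0.0322-0.0102i)·(+0.0093+0.0026i)  (-0.1287-0.0274i)·(+0.0132-0.0640i)  (-0.3066-0.0352i)·(-0.2427-0.0332i)  (-0.4660-0.0087i)·(-0.0338+0.4966i)  (-0.3837+0.0295i)·(+0.3031+0.0000i)  (+0.0351-0.0061i)·(+0.0338+0.4966i)  (+0.4196-0.1151i)·(-0.2427+0.0332i)  (+0.1795-0.0682i)·(-0.0132-0.0640i)  (-0.4857+0.2399i)·(+0.0093-0.0026i)
Y_4^-2(R⁻¹ n̂) = -0.131160-0.143807i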